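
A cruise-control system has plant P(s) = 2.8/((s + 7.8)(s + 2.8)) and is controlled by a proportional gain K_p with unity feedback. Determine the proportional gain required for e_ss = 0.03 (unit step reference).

Steady-state error for a unit step on this type-0 loop is 1/(1 + K_p·P(0)).
P(0) = 0.1282. Require 1/(1 + K_p·0.1282) = 0.03, so 1 + 0.1282·K_p = 33.33.
K_p = (33.33 − 1)/0.1282 = 252.

K_p = 252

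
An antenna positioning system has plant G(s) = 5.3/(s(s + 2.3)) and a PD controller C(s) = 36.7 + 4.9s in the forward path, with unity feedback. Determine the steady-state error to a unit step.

0

The open loop C(s)G(s) has a pole at the origin (type 1), so the static position error constant is infinite and e_ss = 1/(1+∞) = 0.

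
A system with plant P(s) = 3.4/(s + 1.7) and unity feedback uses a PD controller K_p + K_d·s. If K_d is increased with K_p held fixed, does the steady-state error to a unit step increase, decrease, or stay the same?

unchanged

At s = 0 the derivative term contributes nothing: C(0) = K_p regardless of K_d, so K_pos = K_p·P(0) and e_ss are unchanged.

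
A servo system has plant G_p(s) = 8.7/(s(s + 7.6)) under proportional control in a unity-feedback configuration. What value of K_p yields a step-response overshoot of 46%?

K_p = 28.8

From %OS = 100·exp(−πζ/√(1−ζ²)) = 46%, ζ = −ln(0.46)/√(π²+ln²(0.46)) = 0.24.
Characteristic equation s² + 7.6s + 8.7K_p = 0 gives ζ = 7.6/(2√(8.7K_p)).
Setting ζ = 0.24: √(8.7K_p) = 7.6/(2·0.24) = 15.84, so K_p = 250.8/8.7 = 28.8.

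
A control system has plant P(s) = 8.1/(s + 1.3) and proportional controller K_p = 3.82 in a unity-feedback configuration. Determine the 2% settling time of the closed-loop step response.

Closed-loop transfer function: T(s) = K_p·P(s)/(1 + K_p·P(s)) = 30.94/(s + 1.3 + 30.94) = 30.94/(s + 32.24).
Time constant τ = 1/32.24 = 0.03102 s, so the 2% settling time is about 4τ = 0.124 s.

T_s ≈ 0.124 s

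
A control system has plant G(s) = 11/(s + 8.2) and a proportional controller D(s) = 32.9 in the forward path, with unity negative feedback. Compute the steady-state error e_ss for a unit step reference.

0.0222

The loop is type 0. Static position error constant K_pos = D(0)·G(0) = 32.9·1.341 = 44.13.
Steady-state error to a unit step: e_ss = 1/(1+K_pos) = 1/45.13 = 0.0222.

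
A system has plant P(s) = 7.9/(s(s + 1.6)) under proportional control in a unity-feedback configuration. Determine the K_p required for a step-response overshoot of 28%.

From %OS = 100·exp(−πζ/√(1−ζ²)) = 28%, ζ = −ln(0.28)/√(π²+ln²(0.28)) = 0.3755.
Characteristic equation s² + 1.6s + 7.9K_p = 0 gives ζ = 1.6/(2√(7.9K_p)).
Setting ζ = 0.3755: √(7.9K_p) = 1.6/(2·0.3755) = 2.13, so K_p = 4.538/7.9 = 0.574.

K_p = 0.574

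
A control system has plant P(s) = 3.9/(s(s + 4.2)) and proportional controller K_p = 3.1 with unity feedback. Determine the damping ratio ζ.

With unity feedback the closed-loop characteristic equation is s² + 4.2s + 3.1·3.9 = s² + 4.2s + 12.09 = 0.
So ω_n² = 12.09 ⇒ ω_n = 3.477 rad/s, and ζ = 4.2/(2ω_n) = 0.604.

ζ = 0.604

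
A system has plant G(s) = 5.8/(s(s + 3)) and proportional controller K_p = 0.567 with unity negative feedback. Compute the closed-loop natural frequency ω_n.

With unity feedback the closed-loop characteristic equation is s² + 3s + 0.567·5.8 = s² + 3s + 3.289 = 0.
So ω_n² = 3.289 ⇒ ω_n = 1.813 rad/s, and ζ = 3/(2ω_n) = 0.827.

ω_n = 1.81 rad/s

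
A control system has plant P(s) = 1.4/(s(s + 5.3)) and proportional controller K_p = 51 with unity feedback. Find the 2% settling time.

The closed-loop denominator s² + 5.3s + 71.4 gives ω_n = √71.4 = 8.45 and ζ = 5.3/(2ω_n) = 0.3136.
2% settling time T_s ≈ 4/(ζω_n) = 4/2.65 = 1.51 s.

T_s ≈ 1.51 s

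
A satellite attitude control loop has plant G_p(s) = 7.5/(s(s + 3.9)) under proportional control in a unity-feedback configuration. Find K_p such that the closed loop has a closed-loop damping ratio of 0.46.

K_p = 2.4

Closed-loop characteristic equation: s² + 3.9s + K_p·7.5 = 0.
So ω_n = √(7.5K_p) and 2ζω_n = 3.9, giving ζ = 3.9/(2√(7.5K_p)).
Setting ζ = 0.46: √(7.5K_p) = 3.9/(2·0.46) = 4.239, so K_p = 17.97/7.5 = 2.4.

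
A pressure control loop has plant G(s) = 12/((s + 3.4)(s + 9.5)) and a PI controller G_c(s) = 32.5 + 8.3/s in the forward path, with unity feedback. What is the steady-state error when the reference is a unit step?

0

The open loop G_c(s)G(s) has a pole at the origin (type 1), so the static position error constant is infinite and e_ss = 1/(1+∞) = 0.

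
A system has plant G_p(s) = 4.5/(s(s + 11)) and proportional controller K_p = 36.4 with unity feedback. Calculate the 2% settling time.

From 1 + K_pG_p(s) = 0: s² + 11s + 163.8 = 0 ⇒ ω_n = 12.8, ζ = 0.4297.
2% settling time T_s ≈ 4/(ζω_n) = 4/5.5 = 0.727 s.

T_s ≈ 0.727 s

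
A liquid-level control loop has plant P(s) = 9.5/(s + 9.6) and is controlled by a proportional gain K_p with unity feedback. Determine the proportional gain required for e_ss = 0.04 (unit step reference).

K_p = 24.3

The loop is type 0, so e_ss(step) = 1/(1 + K_pos) with K_pos = K_p·P(0).
P(0) = 0.9896. Require 1/(1 + K_p·0.9896) = 0.04, so 1 + 0.9896·K_p = 25.
K_p = (25 − 1)/0.9896 = 24.3.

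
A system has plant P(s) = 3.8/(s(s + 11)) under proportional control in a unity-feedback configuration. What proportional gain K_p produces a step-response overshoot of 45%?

K_p = 131

From %OS = 100·exp(−πζ/√(1−ζ²)) = 45%, ζ = −ln(0.45)/√(π²+ln²(0.45)) = 0.2463.
Characteristic equation s² + 11s + 3.8K_p = 0 gives ζ = 11/(2√(3.8K_p)).
Setting ζ = 0.2463: √(3.8K_p) = 11/(2·0.2463) = 22.33, so K_p = 498.5/3.8 = 131.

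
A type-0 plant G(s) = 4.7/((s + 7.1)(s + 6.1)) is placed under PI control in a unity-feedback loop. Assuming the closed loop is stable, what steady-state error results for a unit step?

The PI controller's integrator makes the forward path type 1, so e_ss to a step is zero.

0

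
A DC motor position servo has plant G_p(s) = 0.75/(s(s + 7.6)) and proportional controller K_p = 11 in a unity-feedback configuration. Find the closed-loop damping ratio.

ζ = 1.32

The closed-loop denominator is s(s+7.6) + 11·0.75 = s² + 7.6s + 8.25.
Matching s² + 2ζω_n s + ω_n²: ω_n = √8.25 = 2.872 rad/s and 2ζω_n = 7.6, so ζ = 7.6/(2·2.872) = 1.32.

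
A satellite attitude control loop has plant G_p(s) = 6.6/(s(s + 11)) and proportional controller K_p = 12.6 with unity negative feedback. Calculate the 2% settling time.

Closed-loop characteristic equation: s² + 11s + 83.16 = 0, so ω_n = 9.119 rad/s and ζ = 11/(2·9.119) = 0.6031.
2% settling time T_s ≈ 4/(ζω_n) = 4/5.5 = 0.727 s.

T_s ≈ 0.727 s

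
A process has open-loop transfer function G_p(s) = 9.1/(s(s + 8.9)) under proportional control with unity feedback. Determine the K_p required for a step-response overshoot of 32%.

From %OS = 100·exp(−πζ/√(1−ζ²)) = 32%, ζ = −ln(0.32)/√(π²+ln²(0.32)) = 0.341.
Characteristic equation s² + 8.9s + 9.1K_p = 0 gives ζ = 8.9/(2√(9.1K_p)).
Setting ζ = 0.341: √(9.1K_p) = 8.9/(2·0.341) = 13.05, so K_p = 170.3/9.1 = 18.7.

K_p = 18.7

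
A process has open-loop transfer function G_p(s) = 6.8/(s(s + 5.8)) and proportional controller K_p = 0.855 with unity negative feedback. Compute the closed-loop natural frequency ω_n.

ω_n = 2.41 rad/s

1 + K_p·G_p(s) = 0 gives s² + 5.8s + 5.814 = 0.
So ω_n² = 5.814 ⇒ ω_n = 2.411 rad/s, and ζ = 5.8/(2ω_n) = 1.2.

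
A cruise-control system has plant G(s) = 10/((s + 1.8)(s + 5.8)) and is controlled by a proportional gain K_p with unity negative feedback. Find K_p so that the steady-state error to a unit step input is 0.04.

The loop is type 0, so e_ss(step) = 1/(1 + K_pos) with K_pos = K_p·G(0).
G(0) = 0.9579. Require 1/(1 + K_p·0.9579) = 0.04, so 1 + 0.9579·K_p = 25.
K_p = (25 − 1)/0.9579 = 25.1.

K_p = 25.1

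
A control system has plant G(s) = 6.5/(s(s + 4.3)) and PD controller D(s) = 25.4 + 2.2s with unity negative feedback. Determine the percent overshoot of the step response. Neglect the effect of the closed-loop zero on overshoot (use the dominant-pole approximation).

Forward path: (25.4 + 2.2s)·6.5/(s(s+4.3)). The closed-loop characteristic equation is s² + (4.3 + 6.5·2.2)s + 6.5·25.4 = 0.
That is s² + 18.6s + 165.1 = 0, so ω_n = 12.85 rad/s and ζ = 18.6/(2·12.85) = 0.7238.
%OS = 100·exp(−πζ/√(1−ζ²)) = 3.71%.

3.71%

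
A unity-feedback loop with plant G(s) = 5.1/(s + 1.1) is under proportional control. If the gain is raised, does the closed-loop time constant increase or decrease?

decrease

Closed-loop pole is at s = −(1.1+K_p·5.1); larger K_p moves it further left, so τ = 1/(1.1+K_p·5.1) decreases.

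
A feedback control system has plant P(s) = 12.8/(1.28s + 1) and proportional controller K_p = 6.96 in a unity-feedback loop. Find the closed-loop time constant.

τ = 0.0142 s

Closed loop: T(s) = K_p·P/(1+K_p·P) = 89.09/(1.28s + 1 + 89.09), with pole at s = −(1 + 89.09)/1.28 = −70.38.
Closed-loop time constant τ = 1/70.38 = 0.0142 s.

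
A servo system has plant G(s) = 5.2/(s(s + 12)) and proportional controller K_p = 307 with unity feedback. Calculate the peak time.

The closed-loop denominator s² + 12s + 1596 gives ω_n = √1596 = 39.95 and ζ = 12/(2ω_n) = 0.1502.
Damped frequency ω_d = ω_n√(1−ζ²) = 39.5 rad/s, so peak time T_p = π/ω_d = 0.0795 s.

T_p = 0.0795 s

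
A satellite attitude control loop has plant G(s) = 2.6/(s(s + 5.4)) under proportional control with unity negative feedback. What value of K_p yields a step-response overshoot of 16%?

From %OS = 100·exp(−πζ/√(1−ζ²)) = 16%, ζ = −ln(0.16)/√(π²+ln²(0.16)) = 0.5039.
Characteristic equation s² + 5.4s + 2.6K_p = 0 gives ζ = 5.4/(2√(2.6K_p)).
Setting ζ = 0.5039: √(2.6K_p) = 5.4/(2·0.5039) = 5.359, so K_p = 28.71/2.6 = 11.

K_p = 11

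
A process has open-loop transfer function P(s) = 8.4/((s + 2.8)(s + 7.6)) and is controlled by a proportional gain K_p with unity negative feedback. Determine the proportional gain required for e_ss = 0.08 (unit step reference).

Steady-state error for a unit step on this type-0 loop is 1/(1 + K_p·P(0)).
P(0) = 0.3947. Require 1/(1 + K_p·0.3947) = 0.08, so 1 + 0.3947·K_p = 12.5.
K_p = (12.5 − 1)/0.3947 = 29.1.

K_p = 29.1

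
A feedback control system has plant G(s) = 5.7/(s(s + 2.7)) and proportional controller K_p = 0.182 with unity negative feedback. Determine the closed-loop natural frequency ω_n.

With unity feedback the closed-loop characteristic equation is s² + 2.7s + 0.182·5.7 = s² + 2.7s + 1.037 = 0.
Matching s² + 2ζω_n s + ω_n²: ω_n = √1.037 = 1.019 rad/s and 2ζω_n = 2.7, so ζ = 2.7/(2·1.019) = 1.33.

ω_n = 1.02 rad/s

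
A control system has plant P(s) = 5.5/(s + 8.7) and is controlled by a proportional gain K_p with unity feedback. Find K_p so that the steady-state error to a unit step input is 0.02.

Steady-state error for a unit step on this type-0 loop is 1/(1 + K_p·P(0)).
P(0) = 0.6322. Require 1/(1 + K_p·0.6322) = 0.02, so 1 + 0.6322·K_p = 50.
K_p = (50 − 1)/0.6322 = 77.5.

K_p = 77.5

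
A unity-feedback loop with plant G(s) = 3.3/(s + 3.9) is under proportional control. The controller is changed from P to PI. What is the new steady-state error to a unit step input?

The integrator makes K_pos = lim_{s→0} C(s)G(s) infinite, so e_ss = 1/(1+K_pos) = 0.

0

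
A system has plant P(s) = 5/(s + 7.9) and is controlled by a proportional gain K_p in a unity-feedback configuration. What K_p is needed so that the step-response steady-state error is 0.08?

K_p = 18.2

Steady-state error for a unit step on this type-0 loop is 1/(1 + K_p·P(0)).
P(0) = 0.6329. Require 1/(1 + K_p·0.6329) = 0.08, so 1 + 0.6329·K_p = 12.5.
K_p = (12.5 − 1)/0.6329 = 18.2.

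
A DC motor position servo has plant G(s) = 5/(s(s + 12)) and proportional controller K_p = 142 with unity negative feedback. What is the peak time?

T_p = 0.121 s

Closed-loop characteristic equation: s² + 12s + 710 = 0, so ω_n = 26.65 rad/s and ζ = 12/(2·26.65) = 0.2252.
Damped frequency ω_d = ω_n√(1−ζ²) = 25.96 rad/s, so peak time T_p = π/ω_d = 0.121 s.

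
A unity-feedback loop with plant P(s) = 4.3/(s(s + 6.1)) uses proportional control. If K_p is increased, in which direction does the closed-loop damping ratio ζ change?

ζ = 6.1/(2√(4.3K_p)); increasing K_p raises the denominator, so ζ falls.

decrease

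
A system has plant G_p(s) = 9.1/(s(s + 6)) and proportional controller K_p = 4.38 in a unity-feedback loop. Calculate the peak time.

Closed-loop characteristic equation: s² + 6s + 39.86 = 0, so ω_n = 6.313 rad/s and ζ = 6/(2·6.313) = 0.4752.
Damped frequency ω_d = ω_n√(1−ζ²) = 5.555 rad/s, so peak time T_p = π/ω_d = 0.566 s.

T_p = 0.566 s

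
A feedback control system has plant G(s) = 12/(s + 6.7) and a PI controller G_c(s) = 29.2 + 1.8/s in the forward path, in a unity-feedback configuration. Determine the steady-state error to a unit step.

The open loop G_c(s)G(s) has a pole at the origin (type 1), so the static position error constant is infinite and e_ss = 1/(1+∞) = 0.

0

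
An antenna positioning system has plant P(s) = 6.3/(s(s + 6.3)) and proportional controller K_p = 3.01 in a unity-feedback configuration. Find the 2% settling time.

T_s ≈ 1.27 s

The closed-loop denominator s² + 6.3s + 18.96 gives ω_n = √18.96 = 4.355 and ζ = 6.3/(2ω_n) = 0.7234.
2% settling time T_s ≈ 4/(ζω_n) = 4/3.15 = 1.27 s.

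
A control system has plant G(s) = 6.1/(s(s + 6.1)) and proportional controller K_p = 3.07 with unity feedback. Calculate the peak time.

The closed-loop denominator s² + 6.1s + 18.73 gives ω_n = √18.73 = 4.327 and ζ = 6.1/(2ω_n) = 0.7048.
Damped frequency ω_d = ω_n√(1−ζ²) = 3.07 rad/s, so peak time T_p = π/ω_d = 1.02 s.

T_p = 1.02 s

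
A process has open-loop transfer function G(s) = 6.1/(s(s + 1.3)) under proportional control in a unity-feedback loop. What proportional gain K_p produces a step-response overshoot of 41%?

From %OS = 100·exp(−πζ/√(1−ζ²)) = 41%, ζ = −ln(0.41)/√(π²+ln²(0.41)) = 0.273.
Characteristic equation s² + 1.3s + 6.1K_p = 0 gives ζ = 1.3/(2√(6.1K_p)).
Setting ζ = 0.273: √(6.1K_p) = 1.3/(2·0.273) = 2.381, so K_p = 5.668/6.1 = 0.929.

K_p = 0.929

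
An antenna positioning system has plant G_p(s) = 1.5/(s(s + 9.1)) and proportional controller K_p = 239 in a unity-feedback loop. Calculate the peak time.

T_p = 0.171 s

Closed-loop characteristic equation: s² + 9.1s + 358.5 = 0, so ω_n = 18.93 rad/s and ζ = 9.1/(2·18.93) = 0.2403.
Damped frequency ω_d = ω_n√(1−ζ²) = 18.38 rad/s, so peak time T_p = π/ω_d = 0.171 s.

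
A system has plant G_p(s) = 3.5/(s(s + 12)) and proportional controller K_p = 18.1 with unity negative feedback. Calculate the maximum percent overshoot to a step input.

2.72%

The closed-loop denominator s² + 12s + 63.35 gives ω_n = √63.35 = 7.959 and ζ = 12/(2ω_n) = 0.7538.
%OS = 100·exp(−πζ/√(1−ζ²)) = 100·exp(−π·0.7538/√0.4317) = 2.72%.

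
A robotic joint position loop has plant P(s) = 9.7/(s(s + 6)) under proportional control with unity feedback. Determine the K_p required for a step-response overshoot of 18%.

From %OS = 100·exp(−πζ/√(1−ζ²)) = 18%, ζ = −ln(0.18)/√(π²+ln²(0.18)) = 0.4791.
Characteristic equation s² + 6s + 9.7K_p = 0 gives ζ = 6/(2√(9.7K_p)).
Setting ζ = 0.4791: √(9.7K_p) = 6/(2·0.4791) = 6.262, so K_p = 39.21/9.7 = 4.04.

K_p = 4.04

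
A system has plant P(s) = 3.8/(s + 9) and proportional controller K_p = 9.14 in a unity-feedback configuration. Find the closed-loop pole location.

Closed-loop transfer function: T(s) = K_p·P(s)/(1 + K_p·P(s)) = 34.73/(s + 9 + 34.73) = 34.73/(s + 43.73).
The closed-loop pole is at s = −43.73.

s = -43.73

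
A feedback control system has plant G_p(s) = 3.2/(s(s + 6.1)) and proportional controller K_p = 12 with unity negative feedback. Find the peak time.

T_p = 0.582 s

From 1 + K_pG_p(s) = 0: s² + 6.1s + 38.4 = 0 ⇒ ω_n = 6.197, ζ = 0.4922.
Damped frequency ω_d = ω_n√(1−ζ²) = 5.394 rad/s, so peak time T_p = π/ω_d = 0.582 s.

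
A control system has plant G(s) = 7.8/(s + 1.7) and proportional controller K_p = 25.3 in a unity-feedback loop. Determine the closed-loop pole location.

Closed-loop transfer function: T(s) = K_p·G(s)/(1 + K_p·G(s)) = 197.3/(s + 1.7 + 197.3) = 197.3/(s + 199).
The closed-loop pole is at s = −199.

s = -199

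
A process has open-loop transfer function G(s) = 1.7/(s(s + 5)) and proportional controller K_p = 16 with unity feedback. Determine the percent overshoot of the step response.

18%

Closed-loop characteristic equation: s² + 5s + 27.2 = 0, so ω_n = 5.215 rad/s and ζ = 5/(2·5.215) = 0.4794.
%OS = 100·exp(−πζ/√(1−ζ²)) = 100·exp(−π·0.4794/√0.7702) = 18%.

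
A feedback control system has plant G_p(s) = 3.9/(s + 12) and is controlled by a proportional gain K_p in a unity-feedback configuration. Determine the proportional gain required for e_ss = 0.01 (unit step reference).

The loop is type 0, so e_ss(step) = 1/(1 + K_pos) with K_pos = K_p·G_p(0).
G_p(0) = 0.325. Require 1/(1 + K_p·0.325) = 0.01, so 1 + 0.325·K_p = 100.
K_p = (100 − 1)/0.325 = 305.

K_p = 305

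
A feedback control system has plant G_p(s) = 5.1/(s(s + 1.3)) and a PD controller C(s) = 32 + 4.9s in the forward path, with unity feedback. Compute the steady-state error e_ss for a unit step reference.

The open loop C(s)G_p(s) has a pole at the origin (type 1), so the static position error constant is infinite and e_ss = 1/(1+∞) = 0.

0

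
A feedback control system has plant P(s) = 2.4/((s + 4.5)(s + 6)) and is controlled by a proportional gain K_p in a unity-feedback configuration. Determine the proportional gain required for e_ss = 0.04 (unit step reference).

The loop is type 0, so e_ss(step) = 1/(1 + K_pos) with K_pos = K_p·P(0).
P(0) = 0.08889. Require 1/(1 + K_p·0.08889) = 0.04, so 1 + 0.08889·K_p = 25.
K_p = (25 − 1)/0.08889 = 270.

K_p = 270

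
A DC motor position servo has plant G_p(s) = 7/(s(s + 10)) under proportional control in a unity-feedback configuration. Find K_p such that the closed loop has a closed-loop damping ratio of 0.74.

Closed-loop characteristic equation: s² + 10s + K_p·7 = 0.
So ω_n = √(7K_p) and 2ζω_n = 10, giving ζ = 10/(2√(7K_p)).
Setting ζ = 0.74: √(7K_p) = 10/(2·0.74) = 6.757, so K_p = 45.65/7 = 6.52.

K_p = 6.52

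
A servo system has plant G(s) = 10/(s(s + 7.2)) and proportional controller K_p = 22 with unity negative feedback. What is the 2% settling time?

From 1 + K_pG(s) = 0: s² + 7.2s + 220 = 0 ⇒ ω_n = 14.83, ζ = 0.2427.
2% settling time T_s ≈ 4/(ζω_n) = 4/3.6 = 1.11 s.

T_s ≈ 1.11 s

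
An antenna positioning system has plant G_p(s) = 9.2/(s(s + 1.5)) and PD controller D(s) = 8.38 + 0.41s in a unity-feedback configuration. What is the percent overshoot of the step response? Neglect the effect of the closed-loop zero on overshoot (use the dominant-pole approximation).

Forward path: (8.38 + 0.41s)·9.2/(s(s+1.5)). The closed-loop characteristic equation is s² + (1.5 + 9.2·0.41)s + 9.2·8.38 = 0.
That is s² + 5.272s + 77.1 = 0, so ω_n = 8.78 rad/s and ζ = 5.272/(2·8.78) = 0.3002.
%OS = 100·exp(−πζ/√(1−ζ²)) = 37.2%.

37.2%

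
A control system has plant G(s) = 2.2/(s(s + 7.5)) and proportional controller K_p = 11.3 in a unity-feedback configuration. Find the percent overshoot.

2.77%

The closed-loop denominator s² + 7.5s + 24.86 gives ω_n = √24.86 = 4.986 and ζ = 7.5/(2ω_n) = 0.7521.
%OS = 100·exp(−πζ/√(1−ζ²)) = 100·exp(−π·0.7521/√0.4343) = 2.77%.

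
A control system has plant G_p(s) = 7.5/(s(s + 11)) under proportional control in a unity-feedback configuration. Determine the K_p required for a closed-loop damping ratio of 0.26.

K_p = 59.7

Closed-loop characteristic equation: s² + 11s + K_p·7.5 = 0.
So ω_n = √(7.5K_p) and 2ζω_n = 11, giving ζ = 11/(2√(7.5K_p)).
Setting ζ = 0.26: √(7.5K_p) = 11/(2·0.26) = 21.15, so K_p = 447.5/7.5 = 59.7.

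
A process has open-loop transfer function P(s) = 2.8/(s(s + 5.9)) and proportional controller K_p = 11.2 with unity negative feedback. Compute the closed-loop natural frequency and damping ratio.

1 + K_p·P(s) = 0 gives s² + 5.9s + 31.36 = 0.
So ω_n² = 31.36 ⇒ ω_n = 5.6 rad/s, and ζ = 5.9/(2ω_n) = 0.527.

ω_n = 5.6 rad/s, ζ = 0.527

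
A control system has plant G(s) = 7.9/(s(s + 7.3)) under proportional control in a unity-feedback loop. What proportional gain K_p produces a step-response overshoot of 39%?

K_p = 20.5

From %OS = 100·exp(−πζ/√(1−ζ²)) = 39%, ζ = −ln(0.39)/√(π²+ln²(0.39)) = 0.2871.
Characteristic equation s² + 7.3s + 7.9K_p = 0 gives ζ = 7.3/(2√(7.9K_p)).
Setting ζ = 0.2871: √(7.9K_p) = 7.3/(2·0.2871) = 12.71, so K_p = 161.6/7.9 = 20.5.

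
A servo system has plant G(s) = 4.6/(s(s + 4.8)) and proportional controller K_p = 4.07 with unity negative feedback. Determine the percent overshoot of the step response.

12.3%

The closed-loop denominator s² + 4.8s + 18.72 gives ω_n = √18.72 = 4.327 and ζ = 4.8/(2ω_n) = 0.5547.
%OS = 100·exp(−πζ/√(1−ζ²)) = 100·exp(−π·0.5547/√0.6923) = 12.3%.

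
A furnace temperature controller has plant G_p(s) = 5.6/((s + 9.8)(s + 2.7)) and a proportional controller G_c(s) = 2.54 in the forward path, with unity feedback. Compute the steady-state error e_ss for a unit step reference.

The loop is type 0. Static position error constant K_pos = G_c(0)·G_p(0) = 2.54·0.2116 = 0.5376.
Steady-state error to a unit step: e_ss = 1/(1+K_pos) = 1/1.538 = 0.65.

0.65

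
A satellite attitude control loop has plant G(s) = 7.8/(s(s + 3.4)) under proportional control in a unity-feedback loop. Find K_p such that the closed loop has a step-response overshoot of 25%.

From %OS = 100·exp(−πζ/√(1−ζ²)) = 25%, ζ = −ln(0.25)/√(π²+ln²(0.25)) = 0.4037.
Characteristic equation s² + 3.4s + 7.8K_p = 0 gives ζ = 3.4/(2√(7.8K_p)).
Setting ζ = 0.4037: √(7.8K_p) = 3.4/(2·0.4037) = 4.211, so K_p = 17.73/7.8 = 2.27.

K_p = 2.27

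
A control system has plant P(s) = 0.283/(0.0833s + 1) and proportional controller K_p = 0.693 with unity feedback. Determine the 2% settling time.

Closed loop: T(s) = K_p·P/(1+K_p·P) = 0.1961/(0.0833s + 1 + 0.1961), with pole at s = −(1 + 0.1961)/0.0833 = −14.36.
τ = 1/14.36 = 0.06964 s, so 2% settling time ≈ 4τ = 0.279 s.

T_s ≈ 0.279 s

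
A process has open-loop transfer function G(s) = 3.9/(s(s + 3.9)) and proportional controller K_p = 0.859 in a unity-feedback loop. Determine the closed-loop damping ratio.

ζ = 1.07

1 + K_p·G(s) = 0 gives s² + 3.9s + 3.35 = 0.
Matching s² + 2ζω_n s + ω_n²: ω_n = √3.35 = 1.83 rad/s and 2ζω_n = 3.9, so ζ = 3.9/(2·1.83) = 1.07.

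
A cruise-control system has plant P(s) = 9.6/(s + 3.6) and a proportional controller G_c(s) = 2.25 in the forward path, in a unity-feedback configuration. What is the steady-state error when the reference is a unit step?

The loop is type 0. Static position error constant K_pos = G_c(0)·P(0) = 2.25·2.667 = 6.
Steady-state error to a unit step: e_ss = 1/(1+K_pos) = 1/7 = 0.143.

0.143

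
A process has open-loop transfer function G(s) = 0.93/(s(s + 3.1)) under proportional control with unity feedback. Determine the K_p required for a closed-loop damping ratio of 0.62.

Closed-loop characteristic equation: s² + 3.1s + K_p·0.93 = 0.
So ω_n = √(0.93K_p) and 2ζω_n = 3.1, giving ζ = 3.1/(2√(0.93K_p)).
Setting ζ = 0.62: √(0.93K_p) = 3.1/(2·0.62) = 2.5, so K_p = 6.25/0.93 = 6.72.

K_p = 6.72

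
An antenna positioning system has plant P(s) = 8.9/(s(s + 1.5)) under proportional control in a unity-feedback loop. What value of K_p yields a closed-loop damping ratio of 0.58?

Closed-loop characteristic equation: s² + 1.5s + K_p·8.9 = 0.
So ω_n = √(8.9K_p) and 2ζω_n = 1.5, giving ζ = 1.5/(2√(8.9K_p)).
Setting ζ = 0.58: √(8.9K_p) = 1.5/(2·0.58) = 1.293, so K_p = 1.672/8.9 = 0.188.

K_p = 0.188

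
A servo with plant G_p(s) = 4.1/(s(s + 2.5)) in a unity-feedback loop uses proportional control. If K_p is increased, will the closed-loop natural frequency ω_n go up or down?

increase

ω_n = √(4.1·K_p), which grows with K_p.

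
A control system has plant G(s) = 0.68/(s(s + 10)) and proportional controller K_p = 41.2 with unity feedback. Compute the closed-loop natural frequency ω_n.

With unity feedback the closed-loop characteristic equation is s² + 10s + 41.2·0.68 = s² + 10s + 28.02 = 0.
Matching s² + 2ζω_n s + ω_n²: ω_n = √28.02 = 5.293 rad/s and 2ζω_n = 10, so ζ = 10/(2·5.293) = 0.945.

ω_n = 5.29 rad/s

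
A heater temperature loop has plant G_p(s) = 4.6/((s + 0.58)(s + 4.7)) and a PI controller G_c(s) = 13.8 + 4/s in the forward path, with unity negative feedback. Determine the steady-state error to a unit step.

The open loop G_c(s)G_p(s) has a pole at the origin (type 1), so the static position error constant is infinite and e_ss = 1/(1+∞) = 0.

0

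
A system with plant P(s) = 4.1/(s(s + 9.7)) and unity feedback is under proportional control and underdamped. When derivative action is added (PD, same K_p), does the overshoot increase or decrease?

The derivative term adds K·K_d to the s-coefficient of the characteristic equation, raising 2ζω_n while ω_n is unchanged; ζ increases, so overshoot decreases.

decrease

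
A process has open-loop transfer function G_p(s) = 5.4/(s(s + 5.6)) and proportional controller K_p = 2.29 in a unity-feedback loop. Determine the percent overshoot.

1.6%

From 1 + K_pG_p(s) = 0: s² + 5.6s + 12.37 = 0 ⇒ ω_n = 3.517, ζ = 0.7962.
%OS = 100·exp(−πζ/√(1−ζ²)) = 100·exp(−π·0.7962/√0.366) = 1.6%.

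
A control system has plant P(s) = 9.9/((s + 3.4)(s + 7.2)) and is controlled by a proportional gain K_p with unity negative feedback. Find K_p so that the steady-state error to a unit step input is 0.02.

Steady-state error for a unit step on this type-0 loop is 1/(1 + K_p·P(0)).
P(0) = 0.4044. Require 1/(1 + K_p·0.4044) = 0.02, so 1 + 0.4044·K_p = 50.
K_p = (50 − 1)/0.4044 = 121.

K_p = 121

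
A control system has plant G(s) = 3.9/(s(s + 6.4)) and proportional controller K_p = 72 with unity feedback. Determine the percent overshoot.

Closed-loop characteristic equation: s² + 6.4s + 280.8 = 0, so ω_n = 16.76 rad/s and ζ = 6.4/(2·16.76) = 0.191.
%OS = 100·exp(−πζ/√(1−ζ²)) = 100·exp(−π·0.191/√0.9635) = 54.3%.

54.3%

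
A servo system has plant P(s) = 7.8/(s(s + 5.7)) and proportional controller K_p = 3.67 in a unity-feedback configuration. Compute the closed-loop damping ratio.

With unity feedback the closed-loop characteristic equation is s² + 5.7s + 3.67·7.8 = s² + 5.7s + 28.63 = 0.
Matching s² + 2ζω_n s + ω_n²: ω_n = √28.63 = 5.35 rad/s and 2ζω_n = 5.7, so ζ = 5.7/(2·5.35) = 0.533.

ζ = 0.533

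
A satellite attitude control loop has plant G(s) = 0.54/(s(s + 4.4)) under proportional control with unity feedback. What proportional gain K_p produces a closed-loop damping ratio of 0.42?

K_p = 50.8

Closed-loop characteristic equation: s² + 4.4s + K_p·0.54 = 0.
So ω_n = √(0.54K_p) and 2ζω_n = 4.4, giving ζ = 4.4/(2√(0.54K_p)).
Setting ζ = 0.42: √(0.54K_p) = 4.4/(2·0.42) = 5.238, so K_p = 27.44/0.54 = 50.8.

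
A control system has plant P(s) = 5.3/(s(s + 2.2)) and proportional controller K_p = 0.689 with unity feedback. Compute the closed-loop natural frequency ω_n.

ω_n = 1.91 rad/s

With unity feedback the closed-loop characteristic equation is s² + 2.2s + 0.689·5.3 = s² + 2.2s + 3.652 = 0.
Matching s² + 2ζω_n s + ω_n²: ω_n = √3.652 = 1.911 rad/s and 2ζω_n = 2.2, so ζ = 2.2/(2·1.911) = 0.576.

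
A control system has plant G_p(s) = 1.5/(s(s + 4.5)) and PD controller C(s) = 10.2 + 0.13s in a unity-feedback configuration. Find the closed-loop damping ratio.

Forward path: (10.2 + 0.13s)·1.5/(s(s+4.5)). The closed-loop characteristic equation is s² + (4.5 + 1.5·0.13)s + 1.5·10.2 = 0.
That is s² + 4.695s + 15.3 = 0, so ω_n = 3.912 rad/s and ζ = 4.695/(2·3.912) = 0.6002.

ζ = 0.6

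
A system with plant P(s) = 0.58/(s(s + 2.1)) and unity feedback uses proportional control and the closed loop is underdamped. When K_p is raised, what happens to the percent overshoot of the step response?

Characteristic equation s² + 2.1s + K_p·0.58 = 0: raising K_p raises ω_n while 2ζω_n = 2.1 is fixed, so ζ falls and overshoot grows.

increase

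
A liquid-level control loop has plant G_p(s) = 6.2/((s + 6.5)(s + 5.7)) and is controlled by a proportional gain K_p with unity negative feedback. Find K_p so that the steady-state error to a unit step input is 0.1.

Steady-state error for a unit step on this type-0 loop is 1/(1 + K_p·G_p(0)).
G_p(0) = 0.1673. Require 1/(1 + K_p·0.1673) = 0.1, so 1 + 0.1673·K_p = 10.
K_p = (10 − 1)/0.1673 = 53.8.

K_p = 53.8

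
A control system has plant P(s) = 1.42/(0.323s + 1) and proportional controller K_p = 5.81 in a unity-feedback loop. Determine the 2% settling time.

Closed loop: T(s) = K_p·P/(1+K_p·P) = 8.25/(0.323s + 1 + 8.25), with pole at s = −(1 + 8.25)/0.323 = −28.64.
τ = 1/28.64 = 0.03492 s, so 2% settling time ≈ 4τ = 0.14 s.

T_s ≈ 0.14 s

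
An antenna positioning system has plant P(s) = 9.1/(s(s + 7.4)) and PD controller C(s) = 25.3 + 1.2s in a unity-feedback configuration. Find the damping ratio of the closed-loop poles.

Forward path: (25.3 + 1.2s)·9.1/(s(s+7.4)). The closed-loop characteristic equation is s² + (7.4 + 9.1·1.2)s + 9.1·25.3 = 0.
That is s² + 18.32s + 230.2 = 0, so ω_n = 15.17 rad/s and ζ = 18.32/(2·15.17) = 0.6037.

ζ = 0.604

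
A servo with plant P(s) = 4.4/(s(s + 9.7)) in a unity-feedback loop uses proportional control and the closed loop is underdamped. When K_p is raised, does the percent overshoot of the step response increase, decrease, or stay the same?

Characteristic equation s² + 9.7s + K_p·4.4 = 0: raising K_p raises ω_n while 2ζω_n = 9.7 is fixed, so ζ falls and overshoot grows.

increase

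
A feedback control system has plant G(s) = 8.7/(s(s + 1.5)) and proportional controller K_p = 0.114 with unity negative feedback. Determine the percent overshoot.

2.74%

Closed-loop characteristic equation: s² + 1.5s + 0.9918 = 0, so ω_n = 0.9959 rad/s and ζ = 1.5/(2·0.9959) = 0.7531.
%OS = 100·exp(−πζ/√(1−ζ²)) = 100·exp(−π·0.7531/√0.4328) = 2.74%.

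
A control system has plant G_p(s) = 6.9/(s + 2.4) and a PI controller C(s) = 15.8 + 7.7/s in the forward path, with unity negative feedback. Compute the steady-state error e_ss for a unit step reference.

The open loop C(s)G_p(s) has a pole at the origin (type 1), so the static position error constant is infinite and e_ss = 1/(1+∞) = 0.

0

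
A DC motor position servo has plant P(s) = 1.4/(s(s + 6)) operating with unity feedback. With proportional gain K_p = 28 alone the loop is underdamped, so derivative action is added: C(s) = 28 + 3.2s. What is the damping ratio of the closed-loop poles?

ζ = 0.837

Forward path: (28 + 3.2s)·1.4/(s(s+6)). The closed-loop characteristic equation is s² + (6 + 1.4·3.2)s + 1.4·28 = 0.
That is s² + 10.48s + 39.2 = 0, so ω_n = 6.261 rad/s and ζ = 10.48/(2·6.261) = 0.8369.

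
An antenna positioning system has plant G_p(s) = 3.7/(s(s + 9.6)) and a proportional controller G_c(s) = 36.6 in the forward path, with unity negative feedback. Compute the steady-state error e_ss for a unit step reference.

0

The open loop G_c(s)G_p(s) has a pole at the origin (type 1), so the static position error constant is infinite and e_ss = 1/(1+∞) = 0.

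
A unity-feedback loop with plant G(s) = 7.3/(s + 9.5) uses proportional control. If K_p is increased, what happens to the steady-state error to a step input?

e_ss = 1/(1 + K_p·G(0)); a larger K_p raises the denominator, so e_ss decreases.

decrease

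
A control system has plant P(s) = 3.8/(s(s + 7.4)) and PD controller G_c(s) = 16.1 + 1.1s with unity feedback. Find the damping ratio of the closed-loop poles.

Forward path: (16.1 + 1.1s)·3.8/(s(s+7.4)). The closed-loop characteristic equation is s² + (7.4 + 3.8·1.1)s + 3.8·16.1 = 0.
That is s² + 11.58s + 61.18 = 0, so ω_n = 7.822 rad/s and ζ = 11.58/(2·7.822) = 0.7402.

ζ = 0.74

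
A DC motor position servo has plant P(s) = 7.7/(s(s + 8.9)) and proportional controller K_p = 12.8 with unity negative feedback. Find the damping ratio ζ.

ζ = 0.448

1 + K_p·P(s) = 0 gives s² + 8.9s + 98.56 = 0.
Matching s² + 2ζω_n s + ω_n²: ω_n = √98.56 = 9.928 rad/s and 2ζω_n = 8.9, so ζ = 8.9/(2·9.928) = 0.448.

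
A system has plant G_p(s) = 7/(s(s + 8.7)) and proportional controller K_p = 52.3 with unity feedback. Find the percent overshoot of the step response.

The closed-loop denominator s² + 8.7s + 366.1 gives ω_n = √366.1 = 19.13 and ζ = 8.7/(2ω_n) = 0.2273.
%OS = 100·exp(−πζ/√(1−ζ²)) = 100·exp(−π·0.2273/√0.9483) = 48%.

48%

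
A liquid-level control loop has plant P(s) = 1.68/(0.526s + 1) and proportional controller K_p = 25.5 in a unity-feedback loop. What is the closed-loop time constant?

Closed loop: T(s) = K_p·P/(1+K_p·P) = 42.84/(0.526s + 1 + 42.84), with pole at s = −(1 + 42.84)/0.526 = −83.35.
Closed-loop time constant τ = 1/83.35 = 0.012 s.

τ = 0.012 s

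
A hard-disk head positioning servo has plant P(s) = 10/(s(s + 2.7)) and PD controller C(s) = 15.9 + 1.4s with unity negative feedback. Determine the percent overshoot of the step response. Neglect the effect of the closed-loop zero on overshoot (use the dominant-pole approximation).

Forward path: (15.9 + 1.4s)·10/(s(s+2.7)). The closed-loop characteristic equation is s² + (2.7 + 10·1.4)s + 10·15.9 = 0.
That is s² + 16.7s + 159 = 0, so ω_n = 12.61 rad/s and ζ = 16.7/(2·12.61) = 0.6622.
%OS = 100·exp(−πζ/√(1−ζ²)) = 6.23%.

6.23%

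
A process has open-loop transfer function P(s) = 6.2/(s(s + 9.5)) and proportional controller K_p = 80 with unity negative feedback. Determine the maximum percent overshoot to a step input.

50.4%

Closed-loop characteristic equation: s² + 9.5s + 496 = 0, so ω_n = 22.27 rad/s and ζ = 9.5/(2·22.27) = 0.2133.
%OS = 100·exp(−πζ/√(1−ζ²)) = 100·exp(−π·0.2133/√0.9545) = 50.4%.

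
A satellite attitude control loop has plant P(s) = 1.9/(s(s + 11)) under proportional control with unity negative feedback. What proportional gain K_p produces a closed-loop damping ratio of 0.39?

K_p = 105

Closed-loop characteristic equation: s² + 11s + K_p·1.9 = 0.
So ω_n = √(1.9K_p) and 2ζω_n = 11, giving ζ = 11/(2√(1.9K_p)).
Setting ζ = 0.39: √(1.9K_p) = 11/(2·0.39) = 14.1, so K_p = 198.9/1.9 = 105.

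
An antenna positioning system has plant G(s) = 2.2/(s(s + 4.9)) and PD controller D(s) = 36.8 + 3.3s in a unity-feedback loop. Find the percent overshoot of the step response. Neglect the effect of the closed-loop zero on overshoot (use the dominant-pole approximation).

5.61%

Forward path: (36.8 + 3.3s)·2.2/(s(s+4.9)). The closed-loop characteristic equation is s² + (4.9 + 2.2·3.3)s + 2.2·36.8 = 0.
That is s² + 12.16s + 80.96 = 0, so ω_n = 8.998 rad/s and ζ = 12.16/(2·8.998) = 0.6757.
%OS = 100·exp(−πζ/√(1−ζ²)) = 5.61%.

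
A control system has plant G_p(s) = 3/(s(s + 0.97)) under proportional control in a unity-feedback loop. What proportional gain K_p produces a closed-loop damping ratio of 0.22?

K_p = 1.62

Closed-loop characteristic equation: s² + 0.97s + K_p·3 = 0.
So ω_n = √(3K_p) and 2ζω_n = 0.97, giving ζ = 0.97/(2√(3K_p)).
Setting ζ = 0.22: √(3K_p) = 0.97/(2·0.22) = 2.205, so K_p = 4.86/3 = 1.62.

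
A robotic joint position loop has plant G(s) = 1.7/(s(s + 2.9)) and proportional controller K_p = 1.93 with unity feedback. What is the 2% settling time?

T_s ≈ 2.76 s

Closed-loop characteristic equation: s² + 2.9s + 3.281 = 0, so ω_n = 1.811 rad/s and ζ = 2.9/(2·1.811) = 0.8005.
2% settling time T_s ≈ 4/(ζω_n) = 4/1.45 = 2.76 s.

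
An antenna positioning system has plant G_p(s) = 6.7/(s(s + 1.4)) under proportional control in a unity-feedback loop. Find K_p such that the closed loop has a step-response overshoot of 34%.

K_p = 0.693

From %OS = 100·exp(−πζ/√(1−ζ²)) = 34%, ζ = −ln(0.34)/√(π²+ln²(0.34)) = 0.3248.
Characteristic equation s² + 1.4s + 6.7K_p = 0 gives ζ = 1.4/(2√(6.7K_p)).
Setting ζ = 0.3248: √(6.7K_p) = 1.4/(2·0.3248) = 2.155, so K_p = 4.645/6.7 = 0.693.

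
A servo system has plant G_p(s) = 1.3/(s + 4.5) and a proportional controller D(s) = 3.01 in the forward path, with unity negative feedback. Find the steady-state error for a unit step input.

The loop is type 0. Static position error constant K_pos = D(0)·G_p(0) = 3.01·0.2889 = 0.8696.
Steady-state error to a unit step: e_ss = 1/(1+K_pos) = 1/1.87 = 0.535.

0.535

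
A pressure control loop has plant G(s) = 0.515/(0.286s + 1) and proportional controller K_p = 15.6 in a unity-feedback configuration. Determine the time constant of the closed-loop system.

Closed loop: T(s) = K_p·G/(1+K_p·G) = 8.034/(0.286s + 1 + 8.034), with pole at s = −(1 + 8.034)/0.286 = −31.59.
Closed-loop time constant τ = 1/31.59 = 0.0317 s.

τ = 0.0317 s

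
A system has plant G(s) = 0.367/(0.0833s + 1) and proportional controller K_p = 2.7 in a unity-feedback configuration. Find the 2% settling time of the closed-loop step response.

T_s ≈ 0.167 s

Closed loop: T(s) = K_p·G/(1+K_p·G) = 0.9909/(0.0833s + 1 + 0.9909), with pole at s = −(1 + 0.9909)/0.0833 = −23.9.
τ = 1/23.9 = 0.04184 s, so 2% settling time ≈ 4τ = 0.167 s.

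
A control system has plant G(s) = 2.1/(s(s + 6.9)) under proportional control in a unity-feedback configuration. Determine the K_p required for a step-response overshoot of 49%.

From %OS = 100·exp(−πζ/√(1−ζ²)) = 49%, ζ = −ln(0.49)/√(π²+ln²(0.49)) = 0.2214.
Characteristic equation s² + 6.9s + 2.1K_p = 0 gives ζ = 6.9/(2√(2.1K_p)).
Setting ζ = 0.2214: √(2.1K_p) = 6.9/(2·0.2214) = 15.58, so K_p = 242.8/2.1 = 116.

K_p = 116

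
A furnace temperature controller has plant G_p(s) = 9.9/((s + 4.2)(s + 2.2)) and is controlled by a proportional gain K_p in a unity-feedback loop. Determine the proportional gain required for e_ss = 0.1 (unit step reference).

K_p = 8.4

For a type-0 loop with proportional control, e_ss = 1/(1 + K_p·G_p(0)).
G_p(0) = 1.071. Require 1/(1 + K_p·1.071) = 0.1, so 1 + 1.071·K_p = 10.
K_p = (10 − 1)/1.071 = 8.4.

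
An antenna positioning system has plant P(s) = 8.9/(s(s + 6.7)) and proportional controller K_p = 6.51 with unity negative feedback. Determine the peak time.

The closed-loop denominator s² + 6.7s + 57.94 gives ω_n = √57.94 = 7.612 and ζ = 6.7/(2ω_n) = 0.4401.
Damped frequency ω_d = ω_n√(1−ζ²) = 6.835 rad/s, so peak time T_p = π/ω_d = 0.46 s.

T_p = 0.46 s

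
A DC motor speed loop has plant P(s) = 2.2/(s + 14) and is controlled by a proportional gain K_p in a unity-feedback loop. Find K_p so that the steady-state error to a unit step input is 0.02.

Steady-state error for a unit step on this type-0 loop is 1/(1 + K_p·P(0)).
P(0) = 0.1571. Require 1/(1 + K_p·0.1571) = 0.02, so 1 + 0.1571·K_p = 50.
K_p = (50 − 1)/0.1571 = 312.

K_p = 312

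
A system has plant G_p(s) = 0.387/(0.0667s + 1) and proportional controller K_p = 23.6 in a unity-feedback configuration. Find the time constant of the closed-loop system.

Closed loop: T(s) = K_p·G_p/(1+K_p·G_p) = 9.133/(0.0667s + 1 + 9.133), with pole at s = −(1 + 9.133)/0.0667 = −151.9.
Closed-loop time constant τ = 1/151.9 = 0.00658 s.

τ = 0.00658 s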